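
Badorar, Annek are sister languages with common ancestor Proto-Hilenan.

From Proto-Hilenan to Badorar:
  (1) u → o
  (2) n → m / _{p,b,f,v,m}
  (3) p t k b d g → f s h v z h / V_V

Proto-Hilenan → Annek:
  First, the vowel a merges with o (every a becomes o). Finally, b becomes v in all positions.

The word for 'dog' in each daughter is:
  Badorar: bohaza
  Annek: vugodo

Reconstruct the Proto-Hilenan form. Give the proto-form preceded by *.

Position 1: Badorar has b, Annek has v. Badorar preserves b here (none of its changes turn any other segment into b), so the proto-segment is *b.
Position 2: Badorar has o, Annek has u. Annek preserves u here (none of its changes turn any other segment into u), so the proto-segment is *u.
Position 5: Badorar has z, Annek has d. Annek preserves d here (none of its changes turn any other segment into d), so the proto-segment is *d.
This points to *bugada. Verify forward in each daughter:
Badorar: *bugada > bogada > bohaza  (by vowel merger, intervocalic lenition)
Annek: start from *bugada.
  rule 1 (vowel merger): bugada → bugodo
  rule 2 (unconditioned shift): bugodo → vugodo
  ⇒ Annek vugodo
*bugada is the unique common source.

*bugada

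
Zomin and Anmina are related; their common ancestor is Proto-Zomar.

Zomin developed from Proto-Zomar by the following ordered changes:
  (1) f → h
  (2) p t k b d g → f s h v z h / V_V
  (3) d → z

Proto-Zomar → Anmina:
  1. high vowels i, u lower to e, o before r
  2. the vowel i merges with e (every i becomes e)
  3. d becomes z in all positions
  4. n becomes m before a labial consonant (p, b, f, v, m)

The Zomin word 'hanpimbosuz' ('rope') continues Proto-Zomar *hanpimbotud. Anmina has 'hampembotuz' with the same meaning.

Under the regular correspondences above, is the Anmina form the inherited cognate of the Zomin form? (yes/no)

yes

Derive the expected Anmina reflex of *hanpimbotud:
Anmina: *hanpimbotud > hanpembotud > hanpembotuz > hampembotuz  (by vowel merger, unconditioned shift, nasal place assimilation)
Anmina 'hampembotuz' matches the regular reflex exactly, so the pair is cognate.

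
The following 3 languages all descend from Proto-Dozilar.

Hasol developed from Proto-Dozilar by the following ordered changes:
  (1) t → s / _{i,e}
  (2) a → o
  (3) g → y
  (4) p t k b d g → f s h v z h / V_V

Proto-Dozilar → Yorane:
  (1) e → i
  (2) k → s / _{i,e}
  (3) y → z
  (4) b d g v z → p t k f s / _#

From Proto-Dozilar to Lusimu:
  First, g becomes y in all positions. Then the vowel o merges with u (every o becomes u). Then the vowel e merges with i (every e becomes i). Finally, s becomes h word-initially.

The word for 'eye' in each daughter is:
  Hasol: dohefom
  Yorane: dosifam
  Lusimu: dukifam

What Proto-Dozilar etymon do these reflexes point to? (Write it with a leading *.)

Position 2: Hasol has o, Yorane has o, Lusimu has u. Yorane preserves o here (none of its changes turn any other segment into o), so the proto-segment is *o.
Position 6: Hasol has o, Yorane has a, Lusimu has a. Yorane preserves a here (none of its changes turn any other segment into a), so the proto-segment is *a.
Position 4: Hasol has e, Yorane has i, Lusimu has i. Hasol preserves e here (none of its changes turn any other segment into e), so the proto-segment is *e.
Continuing position by position gives *dokefam; check it forward:
Hasol: *dokefam > dokefom > dohefom  (by vowel merger, intervocalic lenition)
Yorane: *dokefam
  dokefam → dokifam   [vowel merger]
  dokifam → dosifam   [palatalisation]
  dosifam (rule 3 does not apply)
  dosifam (rule 4 does not apply)
  giving Yorane dosifam.
Lusimu: start from *dokefam.
  rule 1: no change — dokefam
  rule 2 (vowel merger): dokefam → dukefam
  rule 3 (vowel merger): dukefam → dukifam
  rule 4: no change — dukifam
  ⇒ Lusimu dukifam
No other proto-form is consistent with every reflex, so the reconstruction is *dokefam.

*dokefam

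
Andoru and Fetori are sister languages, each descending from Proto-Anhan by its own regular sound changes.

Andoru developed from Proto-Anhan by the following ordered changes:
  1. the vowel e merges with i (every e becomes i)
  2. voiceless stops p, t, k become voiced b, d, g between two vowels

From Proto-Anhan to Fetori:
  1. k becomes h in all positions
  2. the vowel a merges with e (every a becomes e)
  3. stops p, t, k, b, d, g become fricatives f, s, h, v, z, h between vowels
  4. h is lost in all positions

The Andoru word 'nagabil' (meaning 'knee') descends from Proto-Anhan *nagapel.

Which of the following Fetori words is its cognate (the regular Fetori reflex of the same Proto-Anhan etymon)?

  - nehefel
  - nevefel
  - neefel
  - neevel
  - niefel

neefel

Fetori: *nagapel > negepel > nehefel > neefel  (by vowel merger, intervocalic lenition, h-loss)
The other candidates each miss or misapply at least one Fetori change.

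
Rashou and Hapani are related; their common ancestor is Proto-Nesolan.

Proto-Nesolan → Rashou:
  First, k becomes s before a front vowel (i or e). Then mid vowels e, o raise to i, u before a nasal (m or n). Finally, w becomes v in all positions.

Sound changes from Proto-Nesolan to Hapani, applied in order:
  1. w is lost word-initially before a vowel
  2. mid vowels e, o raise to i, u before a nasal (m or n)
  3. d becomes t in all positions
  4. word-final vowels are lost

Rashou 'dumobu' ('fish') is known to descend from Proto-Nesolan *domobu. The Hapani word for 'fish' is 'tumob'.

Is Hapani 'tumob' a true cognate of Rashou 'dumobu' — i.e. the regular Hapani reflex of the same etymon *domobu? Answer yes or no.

yes

Derive the expected Hapani reflex of *domobu:
Hapani: *domobu
  domobu (rule 1 does not apply)
  domobu → dumobu   [pre-nasal raising]
  dumobu → tumobu   [unconditioned shift]
  tumobu → tumob   [apocope]
  giving Hapani tumob.
Hapani 'tumob' matches the regular reflex exactly, so the pair is cognate.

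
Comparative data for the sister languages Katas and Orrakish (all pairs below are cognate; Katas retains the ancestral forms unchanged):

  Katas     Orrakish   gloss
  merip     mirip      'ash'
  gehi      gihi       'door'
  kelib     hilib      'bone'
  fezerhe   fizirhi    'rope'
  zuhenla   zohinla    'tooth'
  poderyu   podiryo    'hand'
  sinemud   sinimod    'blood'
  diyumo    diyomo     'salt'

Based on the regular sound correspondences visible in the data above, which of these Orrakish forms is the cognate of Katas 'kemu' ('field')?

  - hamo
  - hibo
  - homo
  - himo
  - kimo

kelib ~ hilib — Katas k corresponds to Orrakish h word-initially before a front vowel.
sinemud ~ sinimod — Katas e corresponds to Orrakish i after a consonant, before a nasal.
poderyu ~ podiryo — Katas u corresponds to Orrakish o word-finally.
Applying these to Katas 'kemu':
  kemu → hemu   (k→h word-initially before a front vowel)
  hemu → himu   (e→i after a consonant, before a nasal)
  himu → himo   (u→o word-finally)
So the Orrakish cognate is 'himo'.

himo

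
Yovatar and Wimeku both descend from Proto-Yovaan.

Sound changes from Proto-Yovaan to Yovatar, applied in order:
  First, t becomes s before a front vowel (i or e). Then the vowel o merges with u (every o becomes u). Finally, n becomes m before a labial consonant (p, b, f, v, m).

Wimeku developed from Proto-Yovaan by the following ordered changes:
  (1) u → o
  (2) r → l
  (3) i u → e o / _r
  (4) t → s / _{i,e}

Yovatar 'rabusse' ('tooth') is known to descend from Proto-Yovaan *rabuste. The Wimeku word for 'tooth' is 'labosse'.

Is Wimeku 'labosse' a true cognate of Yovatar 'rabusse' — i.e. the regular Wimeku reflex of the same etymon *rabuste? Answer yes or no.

Derive the expected Wimeku reflex of *rabuste:
Wimeku: start from *rabuste.
  rule 1 (vowel merger): rabuste → raboste
  rule 2 (unconditioned shift): raboste → laboste
  rule 3: no change — laboste
  rule 4 (palatalisation): laboste → labosse
  ⇒ Wimeku labosse
Wimeku 'labosse' matches the regular reflex exactly, so the pair is cognate.

yes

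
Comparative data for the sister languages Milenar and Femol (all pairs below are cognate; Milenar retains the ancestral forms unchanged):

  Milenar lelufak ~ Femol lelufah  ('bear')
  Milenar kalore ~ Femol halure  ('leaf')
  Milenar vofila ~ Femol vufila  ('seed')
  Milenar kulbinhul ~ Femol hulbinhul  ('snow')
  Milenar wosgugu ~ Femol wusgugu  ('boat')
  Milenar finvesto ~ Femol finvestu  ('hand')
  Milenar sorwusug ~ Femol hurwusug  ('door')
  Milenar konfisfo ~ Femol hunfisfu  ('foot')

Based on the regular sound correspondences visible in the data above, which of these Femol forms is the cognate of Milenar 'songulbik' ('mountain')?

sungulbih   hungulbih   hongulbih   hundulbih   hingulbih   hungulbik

sorwusug ~ hurwusug — Milenar s corresponds to Femol h word-initially before a back vowel.
konfisfo ~ hunfisfu — Milenar o corresponds to Femol u after a consonant, before a nasal.
lelufak ~ lelufah — Milenar k corresponds to Femol h word-finally.
Applying these to Milenar 'songulbik':
  songulbik → hongulbik   (s→h word-initially before a back vowel)
  hongulbik → hungulbik   (o→u after a consonant, before a nasal)
  hungulbik → hungulbih   (k→h word-finally)
So the Femol cognate is 'hungulbih'.

hungulbih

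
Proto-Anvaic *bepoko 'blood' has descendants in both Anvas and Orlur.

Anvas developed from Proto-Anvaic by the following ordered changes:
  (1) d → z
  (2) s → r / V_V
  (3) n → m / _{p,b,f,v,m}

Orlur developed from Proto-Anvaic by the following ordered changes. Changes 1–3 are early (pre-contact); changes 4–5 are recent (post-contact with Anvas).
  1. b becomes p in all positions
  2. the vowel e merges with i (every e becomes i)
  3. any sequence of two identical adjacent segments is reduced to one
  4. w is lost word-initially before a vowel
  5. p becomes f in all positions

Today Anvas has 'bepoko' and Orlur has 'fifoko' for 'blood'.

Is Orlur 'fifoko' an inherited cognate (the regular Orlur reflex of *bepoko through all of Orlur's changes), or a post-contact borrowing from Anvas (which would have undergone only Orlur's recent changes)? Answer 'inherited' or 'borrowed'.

inherited

If inherited, *bepoko would pass through all of Orlur's changes:
Orlur: start from *bepoko.
  rule 1 (unconditioned shift): bepoko → pepoko
  rule 2 (vowel merger): pepoko → pipoko
  rule 3: no change — pipoko
  rule 4: no change — pipoko
  rule 5 (unconditioned shift): pipoko → fifoko
  ⇒ Orlur fifoko
If borrowed from Anvas 'bepoko' after the early changes, it would undergo only the recent ones:
  rule 4 (glide loss): no change (bepoko)
  rule 5 (unconditioned shift): bepoko → befoko
  ⇒ as a loan: befoko
Orlur 'fifoko' matches the inherited outcome exactly, so it is an inherited cognate, not a loan.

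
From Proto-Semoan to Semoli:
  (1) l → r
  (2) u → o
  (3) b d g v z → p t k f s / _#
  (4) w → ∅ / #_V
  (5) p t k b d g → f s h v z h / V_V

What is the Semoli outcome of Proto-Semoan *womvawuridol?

omvaworizor

Semoli: *womvawuridol > womvawuridor > womvaworidor > omvaworidor > omvaworizor  (by unconditioned shift, vowel merger, glide loss, intervocalic lenition)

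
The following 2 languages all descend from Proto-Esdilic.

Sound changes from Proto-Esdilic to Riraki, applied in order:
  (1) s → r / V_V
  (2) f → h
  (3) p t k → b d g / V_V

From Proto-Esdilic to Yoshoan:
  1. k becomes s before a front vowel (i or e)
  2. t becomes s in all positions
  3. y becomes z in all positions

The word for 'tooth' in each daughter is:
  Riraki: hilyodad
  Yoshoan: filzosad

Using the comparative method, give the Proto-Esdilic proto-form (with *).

*filyotad

Position 4: Riraki has y, Yoshoan has z. Riraki preserves y here (none of its changes turn any other segment into y), so the proto-segment is *y.
Position 1: Riraki has h, Yoshoan has f. Yoshoan preserves f here (none of its changes turn any other segment into f), so the proto-segment is *f.
Position 6: Riraki has d, Yoshoan has s. Taking the neighbouring segments as reconstructed: Riraki d could go back to *t or *d; Yoshoan s could go back to *t or *s — the one source consistent with every daughter is *t.
Continuing position by position gives *filyotad; check it forward:
Riraki: start from *filyotad.
  rule 1: no change — filyotad
  rule 2 (unconditioned shift): filyotad → hilyotad
  rule 3 (intervocalic voicing): hilyotad → hilyodad
  ⇒ Riraki hilyodad
Yoshoan: *filyotad > filyosad > filzosad  (by unconditioned shift, unconditioned shift)
*filyotad is the unique common source.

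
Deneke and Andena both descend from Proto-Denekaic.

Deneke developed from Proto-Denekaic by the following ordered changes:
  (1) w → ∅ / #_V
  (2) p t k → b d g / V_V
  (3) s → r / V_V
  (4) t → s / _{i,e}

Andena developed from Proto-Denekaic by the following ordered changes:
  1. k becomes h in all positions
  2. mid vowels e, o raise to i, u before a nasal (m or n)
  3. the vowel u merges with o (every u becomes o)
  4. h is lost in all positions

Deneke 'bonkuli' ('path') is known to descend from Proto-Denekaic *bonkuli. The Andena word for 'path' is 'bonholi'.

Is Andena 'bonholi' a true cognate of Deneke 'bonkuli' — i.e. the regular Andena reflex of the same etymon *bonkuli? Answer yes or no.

Derive the expected Andena reflex of *bonkuli:
Andena: *bonkuli > bonhuli > bunhuli > bonholi > bonoli  (by unconditioned shift, pre-nasal raising, vowel merger, h-loss)
The regular Andena reflex would be 'bonoli', but the attested form is 'bonholi'. The correspondence is irregular, so they are not cognates (the Andena form has a different source).

no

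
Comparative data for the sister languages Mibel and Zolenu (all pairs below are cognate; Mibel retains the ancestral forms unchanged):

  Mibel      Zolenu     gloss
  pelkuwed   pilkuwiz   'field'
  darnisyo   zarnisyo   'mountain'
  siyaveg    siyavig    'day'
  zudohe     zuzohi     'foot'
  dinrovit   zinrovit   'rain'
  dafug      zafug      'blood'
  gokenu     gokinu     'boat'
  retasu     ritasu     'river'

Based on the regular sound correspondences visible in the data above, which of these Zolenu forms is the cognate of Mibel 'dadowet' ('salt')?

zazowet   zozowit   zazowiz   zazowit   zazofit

darnisyo ~ zarnisyo, dafug ~ zafug — Mibel d corresponds to Zolenu z word-initially before a back vowel.
zudohe ~ zuzohi — Mibel d corresponds to Zolenu z between vowels (before a back vowel).
pelkuwed ~ pilkuwiz, siyaveg ~ siyavig — Mibel e corresponds to Zolenu i after a consonant, before a consonant other than r, m, n, p, b, f, v.
Applying these to Mibel 'dadowet':
  dadowet → zadowet   (d→z word-initially before a back vowel)
  zadowet → zazowet   (d→z between vowels (before a back vowel))
  zazowet → zazowit   (e→i after a consonant, before a consonant other than r, m, n, p, b, f, v)
So the Zolenu cognate is 'zazowit'.

zazowit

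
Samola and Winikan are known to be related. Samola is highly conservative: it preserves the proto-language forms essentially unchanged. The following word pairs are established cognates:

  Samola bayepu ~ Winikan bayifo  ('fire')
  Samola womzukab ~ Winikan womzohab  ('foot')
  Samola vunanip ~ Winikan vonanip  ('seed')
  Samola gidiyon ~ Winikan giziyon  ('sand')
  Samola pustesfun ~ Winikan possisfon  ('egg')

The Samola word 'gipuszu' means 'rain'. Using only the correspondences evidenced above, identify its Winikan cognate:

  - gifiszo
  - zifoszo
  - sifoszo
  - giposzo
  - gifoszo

gifoszo

bayepu ~ bayifo — Samola p corresponds to Winikan f between vowels (before a back vowel).
womzukab ~ womzohab, pustesfun ~ possisfon — Samola u corresponds to Winikan o after a consonant, before a consonant other than r, m, n, p, b, f, v.
bayepu ~ bayifo — Samola u corresponds to Winikan o word-finally.
Applying these to Samola 'gipuszu':
  gipuszu → gifuszu   (p→f between vowels (before a back vowel))
  gifuszu → gifoszu   (u→o after a consonant, before a consonant other than r, m, n, p, b, f, v)
  gifoszu → gifoszo   (u→o word-finally)
So the Winikan cognate is 'gifoszo'.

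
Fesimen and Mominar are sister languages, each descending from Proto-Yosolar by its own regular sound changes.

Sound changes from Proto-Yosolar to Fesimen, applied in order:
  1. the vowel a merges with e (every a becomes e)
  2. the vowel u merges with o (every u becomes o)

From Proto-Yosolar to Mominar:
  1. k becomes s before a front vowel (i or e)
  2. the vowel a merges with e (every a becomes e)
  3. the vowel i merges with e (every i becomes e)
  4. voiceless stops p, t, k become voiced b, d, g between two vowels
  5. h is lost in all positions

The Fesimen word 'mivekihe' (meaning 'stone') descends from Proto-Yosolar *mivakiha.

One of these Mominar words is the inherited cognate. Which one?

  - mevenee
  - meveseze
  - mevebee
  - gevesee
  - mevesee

mevesee

Mominar: start from *mivakiha.
  rule 1 (palatalisation): mivakiha → mivasiha
  rule 2 (vowel merger): mivasiha → mivesihe
  rule 3 (vowel merger): mivesihe → mevesehe
  rule 4: no change — mevesehe
  rule 5 (h-loss): mevesehe → mevesee
  ⇒ Mominar mevesee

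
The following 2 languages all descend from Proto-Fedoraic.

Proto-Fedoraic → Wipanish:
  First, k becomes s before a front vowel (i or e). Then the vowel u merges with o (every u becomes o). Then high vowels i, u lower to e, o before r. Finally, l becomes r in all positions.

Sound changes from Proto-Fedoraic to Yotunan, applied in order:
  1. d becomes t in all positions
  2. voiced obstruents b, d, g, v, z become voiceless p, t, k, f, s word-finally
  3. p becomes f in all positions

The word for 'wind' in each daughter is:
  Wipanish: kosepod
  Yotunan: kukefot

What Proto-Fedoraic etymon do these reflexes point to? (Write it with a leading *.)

Position 5: Wipanish has p, Yotunan has f. Wipanish preserves p here (none of its changes turn any other segment into p), so the proto-segment is *p.
Position 3: Wipanish has s, Yotunan has k. Taking the neighbouring segments as reconstructed: Wipanish s could go back to *k or *s; Yotunan k can only go back to *k — the one source consistent with every daughter is *k.
Verify the candidate proto-form against each daughter:
Wipanish: *kukepod > kusepod > kosepod  (by palatalisation, vowel merger)
Yotunan: *kukepod > kukepot > kukefot  (by unconditioned shift, unconditioned shift)
No other proto-form is consistent with every reflex, so the reconstruction is *kukepod.

*kukepod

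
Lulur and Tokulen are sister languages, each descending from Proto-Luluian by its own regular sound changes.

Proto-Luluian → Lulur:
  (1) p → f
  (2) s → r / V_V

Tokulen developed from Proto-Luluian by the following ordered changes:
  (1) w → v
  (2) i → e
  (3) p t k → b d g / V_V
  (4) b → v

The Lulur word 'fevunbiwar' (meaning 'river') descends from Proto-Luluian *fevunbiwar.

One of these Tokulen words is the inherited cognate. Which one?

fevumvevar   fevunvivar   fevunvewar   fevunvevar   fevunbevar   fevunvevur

Tokulen: *fevunbiwar > fevunbivar > fevunbevar > fevunvevar  (by unconditioned shift, vowel merger, unconditioned shift)
Only 'fevunvevar' matches the regular Tokulen development of *fevunbiwar.

fevunvevar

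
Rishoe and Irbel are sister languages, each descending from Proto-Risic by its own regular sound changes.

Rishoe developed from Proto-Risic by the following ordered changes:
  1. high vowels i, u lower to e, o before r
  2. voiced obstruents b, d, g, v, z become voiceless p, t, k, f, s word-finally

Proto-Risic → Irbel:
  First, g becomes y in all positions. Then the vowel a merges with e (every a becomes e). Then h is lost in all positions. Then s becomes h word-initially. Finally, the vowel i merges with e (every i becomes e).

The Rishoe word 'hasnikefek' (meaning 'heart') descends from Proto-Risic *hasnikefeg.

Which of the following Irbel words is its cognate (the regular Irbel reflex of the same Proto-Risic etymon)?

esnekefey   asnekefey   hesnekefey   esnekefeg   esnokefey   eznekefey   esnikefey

Irbel: *hasnikefeg
  hasnikefeg → hasnikefey   [unconditioned shift]
  hasnikefey → hesnikefey   [vowel merger]
  hesnikefey → esnikefey   [h-loss]
  esnikefey (rule 4 does not apply)
  esnikefey → esnekefey   [vowel merger]
  giving Irbel esnekefey.
Among the options, 'esnekefey' alone shows every Irbel change applied in order.

esnekefey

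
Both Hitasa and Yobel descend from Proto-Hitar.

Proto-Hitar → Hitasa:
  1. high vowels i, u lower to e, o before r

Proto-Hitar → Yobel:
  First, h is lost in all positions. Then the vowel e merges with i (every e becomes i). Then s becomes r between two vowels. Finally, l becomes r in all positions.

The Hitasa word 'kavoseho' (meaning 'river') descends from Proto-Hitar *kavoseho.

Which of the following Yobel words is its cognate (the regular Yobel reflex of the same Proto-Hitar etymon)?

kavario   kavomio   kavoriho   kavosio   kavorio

kavorio

Yobel: *kavoseho > kavoseo > kavosio > kavorio  (by h-loss, vowel merger, rhotacism)
Only 'kavorio' matches the regular Yobel development of *kavoseho.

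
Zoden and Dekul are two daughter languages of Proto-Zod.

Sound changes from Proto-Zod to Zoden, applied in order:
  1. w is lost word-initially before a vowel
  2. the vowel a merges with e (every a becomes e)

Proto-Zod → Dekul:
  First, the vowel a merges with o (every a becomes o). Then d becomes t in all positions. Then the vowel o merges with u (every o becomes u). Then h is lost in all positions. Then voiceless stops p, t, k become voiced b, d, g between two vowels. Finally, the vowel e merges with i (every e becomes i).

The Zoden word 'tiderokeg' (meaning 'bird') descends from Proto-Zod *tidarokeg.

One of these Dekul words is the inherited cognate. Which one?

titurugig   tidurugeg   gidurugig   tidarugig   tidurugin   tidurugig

Dekul: *tidarokeg > tidorokeg > titorokeg > titurukeg > tidurugeg > tidurugig  (by vowel merger, unconditioned shift, vowel merger, intervocalic voicing, vowel merger)

tidurugig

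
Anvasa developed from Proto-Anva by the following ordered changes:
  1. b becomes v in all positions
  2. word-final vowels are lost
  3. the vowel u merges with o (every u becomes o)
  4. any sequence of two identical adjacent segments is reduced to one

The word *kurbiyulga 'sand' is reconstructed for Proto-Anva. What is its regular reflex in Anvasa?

korviyolg

Anvasa: start from *kurbiyulga.
  rule 1 (unconditioned shift): kurbiyulga → kurviyulga
  rule 2 (apocope): kurviyulga → kurviyulg
  rule 3 (vowel merger): kurviyulg → korviyolg
  rule 4: no change — korviyolg
  ⇒ Anvasa korviyolg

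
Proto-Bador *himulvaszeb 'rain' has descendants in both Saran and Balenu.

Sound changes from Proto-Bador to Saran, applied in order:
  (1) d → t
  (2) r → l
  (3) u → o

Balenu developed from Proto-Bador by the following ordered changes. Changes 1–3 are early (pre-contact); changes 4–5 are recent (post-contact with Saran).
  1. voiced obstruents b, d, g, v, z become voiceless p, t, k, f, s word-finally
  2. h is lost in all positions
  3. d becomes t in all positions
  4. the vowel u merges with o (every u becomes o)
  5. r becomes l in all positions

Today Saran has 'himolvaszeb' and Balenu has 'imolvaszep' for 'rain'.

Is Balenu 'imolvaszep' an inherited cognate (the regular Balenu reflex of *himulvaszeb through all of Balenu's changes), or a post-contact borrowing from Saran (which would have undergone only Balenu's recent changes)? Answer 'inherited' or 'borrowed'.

If inherited, *himulvaszeb would pass through all of Balenu's changes:
Balenu: *himulvaszeb > himulvaszep > imulvaszep > imolvaszep  (by final devoicing, h-loss, vowel merger)
If borrowed from Saran 'himolvaszeb' after the early changes, it would undergo only the recent ones:
  rule 4 (vowel merger): no change (himolvaszeb)
  rule 5 (unconditioned shift): no change (himolvaszeb)
  ⇒ as a loan: himolvaszeb
Balenu 'imolvaszep' matches the inherited outcome exactly, so it is an inherited cognate, not a loan.

inherited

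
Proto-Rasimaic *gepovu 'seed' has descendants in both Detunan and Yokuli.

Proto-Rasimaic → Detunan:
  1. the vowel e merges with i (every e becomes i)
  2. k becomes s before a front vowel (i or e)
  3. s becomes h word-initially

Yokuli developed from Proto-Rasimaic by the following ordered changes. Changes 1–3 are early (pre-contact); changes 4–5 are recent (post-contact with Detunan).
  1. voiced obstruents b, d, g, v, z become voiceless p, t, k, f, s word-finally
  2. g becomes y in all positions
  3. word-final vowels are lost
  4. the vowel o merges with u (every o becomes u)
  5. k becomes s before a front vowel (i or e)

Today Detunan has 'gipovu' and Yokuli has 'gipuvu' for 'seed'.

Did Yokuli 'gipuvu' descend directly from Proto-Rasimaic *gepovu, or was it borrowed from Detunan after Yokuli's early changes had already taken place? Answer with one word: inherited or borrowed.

If inherited, *gepovu would pass through all of Yokuli's changes:
Yokuli: *gepovu
  gepovu (rule 1 does not apply)
  gepovu → yepovu   [unconditioned shift]
  yepovu → yepov   [apocope]
  yepov → yepuv   [vowel merger]
  yepuv (rule 5 does not apply)
  giving Yokuli yepuv.
If borrowed from Detunan 'gipovu' after the early changes, it would undergo only the recent ones:
  rule 4 (vowel merger): gipovu → gipuvu
  rule 5 (palatalisation): no change (gipuvu)
  ⇒ as a loan: gipuvu
Yokuli 'gipuvu' matches the loan outcome 'gipuvu', not the inherited 'yepuv' — it skipped the early Yokuli changes, so it was borrowed from Detunan.

borrowed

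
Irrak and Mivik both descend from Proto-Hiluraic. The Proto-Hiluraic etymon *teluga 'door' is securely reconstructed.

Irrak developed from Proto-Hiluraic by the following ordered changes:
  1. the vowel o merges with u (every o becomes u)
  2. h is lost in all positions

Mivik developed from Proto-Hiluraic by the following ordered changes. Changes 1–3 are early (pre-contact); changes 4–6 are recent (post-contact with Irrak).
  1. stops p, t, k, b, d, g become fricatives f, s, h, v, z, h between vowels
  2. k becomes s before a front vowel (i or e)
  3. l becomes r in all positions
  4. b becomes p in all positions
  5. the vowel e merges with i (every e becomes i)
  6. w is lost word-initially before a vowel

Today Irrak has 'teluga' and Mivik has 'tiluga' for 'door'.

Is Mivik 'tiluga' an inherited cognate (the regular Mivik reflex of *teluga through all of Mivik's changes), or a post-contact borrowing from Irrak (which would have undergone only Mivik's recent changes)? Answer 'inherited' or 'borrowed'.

If inherited, *teluga would pass through all of Mivik's changes:
Mivik: start from *teluga.
  rule 1 (intervocalic lenition): teluga → teluha
  rule 2: no change — teluha
  rule 3 (unconditioned shift): teluha → teruha
  rule 4: no change — teruha
  rule 5 (vowel merger): teruha → tiruha
  rule 6: no change — tiruha
  ⇒ Mivik tiruha
If borrowed from Irrak 'teluga' after the early changes, it would undergo only the recent ones:
  rule 4 (unconditioned shift): no change (teluga)
  rule 5 (vowel merger): teluga → tiluga
  rule 6 (glide loss): no change (tiluga)
  ⇒ as a loan: tiluga
Mivik 'tiluga' matches the loan outcome 'tiluga', not the inherited 'tiruha' — it skipped the early Mivik changes, so it was borrowed from Irrak.

borrowed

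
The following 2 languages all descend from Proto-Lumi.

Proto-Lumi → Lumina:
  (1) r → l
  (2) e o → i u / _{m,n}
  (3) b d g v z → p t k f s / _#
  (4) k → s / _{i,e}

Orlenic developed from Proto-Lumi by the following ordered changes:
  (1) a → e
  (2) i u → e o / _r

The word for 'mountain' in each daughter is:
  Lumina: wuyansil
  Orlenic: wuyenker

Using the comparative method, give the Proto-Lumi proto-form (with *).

Position 6: Lumina has s, Orlenic has k. Orlenic preserves k here (none of its changes turn any other segment into k), so the proto-segment is *k.
Position 7: Lumina has i, Orlenic has e. Taking the neighbouring segments as reconstructed: Lumina i can only go back to *i; Orlenic e could go back to *a or *e or *i — the one source consistent with every daughter is *i.
Position 8: Lumina has l, Orlenic has r. Orlenic preserves r here (none of its changes turn any other segment into r), so the proto-segment is *r.
Verify the candidate proto-form against each daughter:
Lumina: *wuyankir > wuyankil > wuyansil  (by unconditioned shift, palatalisation)
Orlenic: *wuyankir
  wuyankir → wuyenkir   [vowel merger]
  wuyenkir → wuyenker   [pre-rhotic lowering]
  giving Orlenic wuyenker.
Only *wuyankir yields all of Lumina wuyansil, Orlenic wuyenker.

*wuyankir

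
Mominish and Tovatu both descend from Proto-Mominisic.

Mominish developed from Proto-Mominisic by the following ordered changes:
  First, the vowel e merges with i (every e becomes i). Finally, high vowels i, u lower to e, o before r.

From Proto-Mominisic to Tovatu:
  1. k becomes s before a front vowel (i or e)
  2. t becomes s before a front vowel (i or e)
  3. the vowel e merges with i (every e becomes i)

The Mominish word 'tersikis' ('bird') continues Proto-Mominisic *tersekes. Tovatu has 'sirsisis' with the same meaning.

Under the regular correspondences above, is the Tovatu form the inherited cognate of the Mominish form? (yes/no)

yes

Derive the expected Tovatu reflex of *tersekes:
Tovatu: start from *tersekes.
  rule 1 (palatalisation): tersekes → terseses
  rule 2 (palatalisation): terseses → serseses
  rule 3 (vowel merger): serseses → sirsisis
  ⇒ Tovatu sirsisis
Tovatu 'sirsisis' matches the regular reflex exactly, so the pair is cognate.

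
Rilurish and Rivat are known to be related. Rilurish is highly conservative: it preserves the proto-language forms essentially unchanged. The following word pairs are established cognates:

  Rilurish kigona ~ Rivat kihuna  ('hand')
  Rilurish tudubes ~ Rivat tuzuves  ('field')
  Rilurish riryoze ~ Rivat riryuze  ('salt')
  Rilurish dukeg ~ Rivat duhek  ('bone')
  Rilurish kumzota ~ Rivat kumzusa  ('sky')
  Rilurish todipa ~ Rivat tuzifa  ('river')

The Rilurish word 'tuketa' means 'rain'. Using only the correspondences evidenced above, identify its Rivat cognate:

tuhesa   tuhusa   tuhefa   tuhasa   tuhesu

tuhesa

dukeg ~ duhek — Rilurish k corresponds to Rivat h between vowels (before a front vowel).
kumzota ~ kumzusa — Rilurish t corresponds to Rivat s between vowels (before a back vowel).
Applying these to Rilurish 'tuketa':
  tuketa → tuheta   (k→h between vowels (before a front vowel))
  tuheta → tuhesa   (t→s between vowels (before a back vowel))
So the Rivat cognate is 'tuhesa'.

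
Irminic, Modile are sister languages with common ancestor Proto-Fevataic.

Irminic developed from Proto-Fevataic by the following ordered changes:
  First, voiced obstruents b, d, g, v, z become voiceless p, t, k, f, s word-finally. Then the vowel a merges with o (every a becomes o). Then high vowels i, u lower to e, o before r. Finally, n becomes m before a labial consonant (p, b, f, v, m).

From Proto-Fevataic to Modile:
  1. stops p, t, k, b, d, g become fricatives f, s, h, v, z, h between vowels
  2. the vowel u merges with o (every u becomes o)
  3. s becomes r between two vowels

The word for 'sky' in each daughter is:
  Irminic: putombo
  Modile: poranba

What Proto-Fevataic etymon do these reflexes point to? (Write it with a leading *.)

Position 3: Irminic has t, Modile has r. Taking the neighbouring segments as reconstructed: Irminic t can only go back to *t; Modile r could go back to *t or *s or *r — the one source consistent with every daughter is *t.
Position 2: Irminic has u, Modile has o. Irminic preserves u here (none of its changes turn any other segment into u), so the proto-segment is *u.
Position 7: Irminic has o, Modile has a. Modile preserves a here (none of its changes turn any other segment into a), so the proto-segment is *a.
Continuing position by position gives *putanba; check it forward:
Irminic: *putanba > putonbo > putombo  (by vowel merger, nasal place assimilation)
Modile: *putanba > pusanba > posanba > poranba  (by intervocalic lenition, vowel merger, rhotacism)
Only *putanba yields all of Irminic putombo, Modile poranba.

*putanba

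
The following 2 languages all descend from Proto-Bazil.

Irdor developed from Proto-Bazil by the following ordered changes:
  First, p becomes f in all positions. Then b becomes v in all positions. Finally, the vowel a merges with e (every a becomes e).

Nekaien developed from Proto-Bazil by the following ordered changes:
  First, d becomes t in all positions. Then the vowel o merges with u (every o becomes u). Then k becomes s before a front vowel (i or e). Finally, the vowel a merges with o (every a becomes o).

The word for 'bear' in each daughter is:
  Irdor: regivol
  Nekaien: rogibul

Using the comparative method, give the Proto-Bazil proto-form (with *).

Position 2: Irdor has e, Nekaien has o. In Nekaien, o can only continue *a, so the proto-segment is *a.
Position 6: Irdor has o, Nekaien has u. Irdor preserves o here (none of its changes turn any other segment into o), so the proto-segment is *o.
Position 5: Irdor has v, Nekaien has b. Nekaien preserves b here (none of its changes turn any other segment into b), so the proto-segment is *b.
Continuing position by position gives *ragibol; check it forward:
Irdor: *ragibol
  ragibol (rule 1 does not apply)
  ragibol → ragivol   [unconditioned shift]
  ragivol → regivol   [vowel merger]
  giving Irdor regivol.
Nekaien: *ragibol
  ragibol (rule 1 does not apply)
  ragibol → ragibul   [vowel merger]
  ragibul (rule 3 does not apply)
  ragibul → rogibul   [vowel merger]
  giving Nekaien rogibul.
*ragibol is the unique common source.

*ragibol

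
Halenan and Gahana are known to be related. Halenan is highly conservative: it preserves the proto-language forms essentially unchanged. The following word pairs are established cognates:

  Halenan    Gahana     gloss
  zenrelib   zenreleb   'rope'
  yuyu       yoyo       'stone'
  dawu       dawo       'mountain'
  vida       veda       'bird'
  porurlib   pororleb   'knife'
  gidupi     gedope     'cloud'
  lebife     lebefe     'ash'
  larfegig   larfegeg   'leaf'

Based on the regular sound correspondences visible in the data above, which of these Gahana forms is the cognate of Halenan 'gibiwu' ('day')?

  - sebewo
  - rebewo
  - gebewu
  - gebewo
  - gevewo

zenrelib ~ zenreleb, porurlib ~ pororleb — Halenan i corresponds to Gahana e after a consonant, before a labial obstruent.
vida ~ veda, gidupi ~ gedope — Halenan i corresponds to Gahana e after a consonant, before a consonant other than r, m, n, p, b, f, v.
yuyu ~ yoyo, dawu ~ dawo — Halenan u corresponds to Gahana o word-finally.
Applying these to Halenan 'gibiwu':
  gibiwu → gebiwu   (i→e after a consonant, before a labial obstruent)
  gebiwu → gebewu   (i→e after a consonant, before a consonant other than r, m, n, p, b, f, v)
  gebewu → gebewo   (u→o word-finally)
So the Gahana cognate is 'gebewo'.

gebewo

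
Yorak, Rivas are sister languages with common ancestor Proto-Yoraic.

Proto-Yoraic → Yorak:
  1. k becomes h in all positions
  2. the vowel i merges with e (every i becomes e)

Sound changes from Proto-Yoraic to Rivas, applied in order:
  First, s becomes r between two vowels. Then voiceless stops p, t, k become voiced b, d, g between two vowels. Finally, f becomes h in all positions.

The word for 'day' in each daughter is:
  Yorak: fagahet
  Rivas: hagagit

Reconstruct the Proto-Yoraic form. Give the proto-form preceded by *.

Position 6: Yorak has e, Rivas has i. Rivas preserves i here (none of its changes turn any other segment into i), so the proto-segment is *i.
Position 5: Yorak has h, Rivas has g. Taking the neighbouring segments as reconstructed: Yorak h could go back to *k or *h; Rivas g could go back to *k or *g — the one source consistent with every daughter is *k.
Verify the candidate proto-form against each daughter:
Yorak: *fagakit
  fagakit → fagahit   [unconditioned shift]
  fagahit → fagahet   [vowel merger]
  giving Yorak fagahet.
Rivas: *fagakit > fagagit > hagagit  (by intervocalic voicing, unconditioned shift)
*fagakit is the unique common source.

*fagakit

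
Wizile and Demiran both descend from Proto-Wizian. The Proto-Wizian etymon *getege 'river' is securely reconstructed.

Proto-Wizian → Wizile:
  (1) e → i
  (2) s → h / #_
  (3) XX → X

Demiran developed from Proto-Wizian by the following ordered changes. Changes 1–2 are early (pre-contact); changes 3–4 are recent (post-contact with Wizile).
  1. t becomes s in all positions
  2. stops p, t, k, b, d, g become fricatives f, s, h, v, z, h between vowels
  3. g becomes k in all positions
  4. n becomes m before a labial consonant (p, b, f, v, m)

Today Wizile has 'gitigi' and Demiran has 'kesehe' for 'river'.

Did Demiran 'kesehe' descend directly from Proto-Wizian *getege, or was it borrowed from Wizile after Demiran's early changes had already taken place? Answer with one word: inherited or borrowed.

inherited

If inherited, *getege would pass through all of Demiran's changes:
Demiran: *getege
  getege → gesege   [unconditioned shift]
  gesege → gesehe   [intervocalic lenition]
  gesehe → kesehe   [unconditioned shift]
  kesehe (rule 4 does not apply)
  giving Demiran kesehe.
If borrowed from Wizile 'gitigi' after the early changes, it would undergo only the recent ones:
  rule 3 (unconditioned shift): gitigi → kitiki
  rule 4 (nasal place assimilation): no change (kitiki)
  ⇒ as a loan: kitiki
Demiran 'kesehe' matches the inherited outcome exactly, so it is an inherited cognate, not a loan.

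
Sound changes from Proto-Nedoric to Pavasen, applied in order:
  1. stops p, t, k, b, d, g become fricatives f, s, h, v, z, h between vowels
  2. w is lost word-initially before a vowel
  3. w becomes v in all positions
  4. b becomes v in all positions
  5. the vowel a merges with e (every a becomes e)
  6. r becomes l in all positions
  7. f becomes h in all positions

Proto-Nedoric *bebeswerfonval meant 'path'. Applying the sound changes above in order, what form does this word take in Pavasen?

vevesvelhonvel

Pavasen: *bebeswerfonval
  bebeswerfonval → beveswerfonval   [intervocalic lenition]
  beveswerfonval (rule 2 does not apply)
  beveswerfonval → bevesverfonval   [unconditioned shift]
  bevesverfonval → vevesverfonval   [unconditioned shift]
  vevesverfonval → vevesverfonvel   [vowel merger]
  vevesverfonvel → vevesvelfonvel   [unconditioned shift]
  vevesvelfonvel → vevesvelhonvel   [unconditioned shift]
  giving Pavasen vevesvelhonvel.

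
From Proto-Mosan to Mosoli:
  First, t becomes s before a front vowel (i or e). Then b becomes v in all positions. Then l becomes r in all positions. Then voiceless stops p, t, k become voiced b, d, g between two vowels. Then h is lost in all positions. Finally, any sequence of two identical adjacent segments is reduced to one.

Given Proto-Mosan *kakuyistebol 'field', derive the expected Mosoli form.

Mosoli: *kakuyistebol > kakuyissebol > kakuyissevol > kakuyissevor > kaguyissevor > kaguyisevor  (by palatalisation, unconditioned shift, unconditioned shift, intervocalic voicing, degemination)

kaguyisevor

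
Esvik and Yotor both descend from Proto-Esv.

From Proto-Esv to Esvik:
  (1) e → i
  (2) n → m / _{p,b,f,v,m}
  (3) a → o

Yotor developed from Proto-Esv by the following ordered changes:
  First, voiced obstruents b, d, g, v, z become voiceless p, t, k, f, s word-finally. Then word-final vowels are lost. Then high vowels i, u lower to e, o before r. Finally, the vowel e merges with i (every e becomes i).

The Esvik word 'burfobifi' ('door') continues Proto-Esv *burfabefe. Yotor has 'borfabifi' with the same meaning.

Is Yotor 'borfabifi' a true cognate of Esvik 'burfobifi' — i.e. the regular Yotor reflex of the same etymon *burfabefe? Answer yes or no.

no

Derive the expected Yotor reflex of *burfabefe:
Yotor: start from *burfabefe.
  rule 1: no change — burfabefe
  rule 2 (apocope): burfabefe → burfabef
  rule 3 (pre-rhotic lowering): burfabef → borfabef
  rule 4 (vowel merger): borfabef → borfabif
  ⇒ Yotor borfabif
The regular Yotor reflex would be 'borfabif', but the attested form is 'borfabifi'. The correspondence is irregular, so they are not cognates (the Yotor form has a different source).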